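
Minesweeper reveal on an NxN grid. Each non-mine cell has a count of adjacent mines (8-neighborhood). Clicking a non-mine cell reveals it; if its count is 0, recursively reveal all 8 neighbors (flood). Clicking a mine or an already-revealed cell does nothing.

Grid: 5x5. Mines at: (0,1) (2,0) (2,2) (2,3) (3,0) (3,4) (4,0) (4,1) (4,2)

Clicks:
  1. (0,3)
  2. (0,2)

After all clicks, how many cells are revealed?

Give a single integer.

Answer: 6

Derivation:
Click 1 (0,3) count=0: revealed 6 new [(0,2) (0,3) (0,4) (1,2) (1,3) (1,4)] -> total=6
Click 2 (0,2) count=1: revealed 0 new [(none)] -> total=6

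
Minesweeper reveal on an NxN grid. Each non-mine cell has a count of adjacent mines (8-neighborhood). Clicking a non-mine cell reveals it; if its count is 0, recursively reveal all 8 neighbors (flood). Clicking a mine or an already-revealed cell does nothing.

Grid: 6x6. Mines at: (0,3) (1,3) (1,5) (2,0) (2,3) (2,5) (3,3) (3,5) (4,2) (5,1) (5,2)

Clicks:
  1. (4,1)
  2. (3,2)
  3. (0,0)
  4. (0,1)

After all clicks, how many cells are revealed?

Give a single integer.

Click 1 (4,1) count=3: revealed 1 new [(4,1)] -> total=1
Click 2 (3,2) count=3: revealed 1 new [(3,2)] -> total=2
Click 3 (0,0) count=0: revealed 6 new [(0,0) (0,1) (0,2) (1,0) (1,1) (1,2)] -> total=8
Click 4 (0,1) count=0: revealed 0 new [(none)] -> total=8

Answer: 8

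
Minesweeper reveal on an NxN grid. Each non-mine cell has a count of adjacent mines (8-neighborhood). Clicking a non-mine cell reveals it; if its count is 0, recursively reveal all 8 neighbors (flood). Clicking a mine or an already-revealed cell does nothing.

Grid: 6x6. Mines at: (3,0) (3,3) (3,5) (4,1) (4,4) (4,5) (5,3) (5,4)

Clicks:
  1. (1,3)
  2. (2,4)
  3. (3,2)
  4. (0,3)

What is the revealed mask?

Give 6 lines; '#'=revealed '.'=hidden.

Click 1 (1,3) count=0: revealed 18 new [(0,0) (0,1) (0,2) (0,3) (0,4) (0,5) (1,0) (1,1) (1,2) (1,3) (1,4) (1,5) (2,0) (2,1) (2,2) (2,3) (2,4) (2,5)] -> total=18
Click 2 (2,4) count=2: revealed 0 new [(none)] -> total=18
Click 3 (3,2) count=2: revealed 1 new [(3,2)] -> total=19
Click 4 (0,3) count=0: revealed 0 new [(none)] -> total=19

Answer: ######
######
######
..#...
......
......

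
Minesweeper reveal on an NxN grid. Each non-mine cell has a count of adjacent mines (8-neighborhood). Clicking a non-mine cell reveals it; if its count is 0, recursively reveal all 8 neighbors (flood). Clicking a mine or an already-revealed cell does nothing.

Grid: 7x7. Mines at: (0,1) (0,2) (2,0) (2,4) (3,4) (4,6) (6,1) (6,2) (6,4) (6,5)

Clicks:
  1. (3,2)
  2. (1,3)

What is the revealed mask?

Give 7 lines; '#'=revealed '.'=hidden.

Click 1 (3,2) count=0: revealed 18 new [(1,1) (1,2) (1,3) (2,1) (2,2) (2,3) (3,0) (3,1) (3,2) (3,3) (4,0) (4,1) (4,2) (4,3) (5,0) (5,1) (5,2) (5,3)] -> total=18
Click 2 (1,3) count=2: revealed 0 new [(none)] -> total=18

Answer: .......
.###...
.###...
####...
####...
####...
.......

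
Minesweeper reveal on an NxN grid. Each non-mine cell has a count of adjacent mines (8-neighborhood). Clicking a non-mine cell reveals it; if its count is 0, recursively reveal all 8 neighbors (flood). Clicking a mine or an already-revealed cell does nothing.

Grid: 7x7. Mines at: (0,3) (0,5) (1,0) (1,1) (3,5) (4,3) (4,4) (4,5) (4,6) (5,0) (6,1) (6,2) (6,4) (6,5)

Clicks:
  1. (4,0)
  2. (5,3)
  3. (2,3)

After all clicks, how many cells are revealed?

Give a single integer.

Answer: 11

Derivation:
Click 1 (4,0) count=1: revealed 1 new [(4,0)] -> total=1
Click 2 (5,3) count=4: revealed 1 new [(5,3)] -> total=2
Click 3 (2,3) count=0: revealed 9 new [(1,2) (1,3) (1,4) (2,2) (2,3) (2,4) (3,2) (3,3) (3,4)] -> total=11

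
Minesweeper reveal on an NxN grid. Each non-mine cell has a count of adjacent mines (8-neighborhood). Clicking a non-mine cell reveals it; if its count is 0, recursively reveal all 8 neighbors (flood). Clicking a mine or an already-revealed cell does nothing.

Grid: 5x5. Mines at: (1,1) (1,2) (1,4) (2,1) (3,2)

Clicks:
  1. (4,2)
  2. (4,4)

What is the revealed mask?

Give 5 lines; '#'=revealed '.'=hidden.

Click 1 (4,2) count=1: revealed 1 new [(4,2)] -> total=1
Click 2 (4,4) count=0: revealed 6 new [(2,3) (2,4) (3,3) (3,4) (4,3) (4,4)] -> total=7

Answer: .....
.....
...##
...##
..###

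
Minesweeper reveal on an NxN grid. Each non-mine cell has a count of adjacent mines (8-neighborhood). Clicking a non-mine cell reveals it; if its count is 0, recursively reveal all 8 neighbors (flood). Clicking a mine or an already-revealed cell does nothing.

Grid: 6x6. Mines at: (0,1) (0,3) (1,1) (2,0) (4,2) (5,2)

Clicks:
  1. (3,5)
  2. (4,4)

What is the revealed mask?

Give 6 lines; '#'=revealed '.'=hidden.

Answer: ....##
..####
..####
..####
...###
...###

Derivation:
Click 1 (3,5) count=0: revealed 20 new [(0,4) (0,5) (1,2) (1,3) (1,4) (1,5) (2,2) (2,3) (2,4) (2,5) (3,2) (3,3) (3,4) (3,5) (4,3) (4,4) (4,5) (5,3) (5,4) (5,5)] -> total=20
Click 2 (4,4) count=0: revealed 0 new [(none)] -> total=20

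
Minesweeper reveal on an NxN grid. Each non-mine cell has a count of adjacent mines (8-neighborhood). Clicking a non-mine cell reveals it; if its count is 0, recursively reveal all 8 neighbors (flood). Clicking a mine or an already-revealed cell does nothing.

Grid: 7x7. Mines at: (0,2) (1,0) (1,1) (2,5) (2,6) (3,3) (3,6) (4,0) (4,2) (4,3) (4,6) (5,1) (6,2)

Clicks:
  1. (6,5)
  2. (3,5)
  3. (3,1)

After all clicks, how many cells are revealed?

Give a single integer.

Answer: 10

Derivation:
Click 1 (6,5) count=0: revealed 8 new [(5,3) (5,4) (5,5) (5,6) (6,3) (6,4) (6,5) (6,6)] -> total=8
Click 2 (3,5) count=4: revealed 1 new [(3,5)] -> total=9
Click 3 (3,1) count=2: revealed 1 new [(3,1)] -> total=10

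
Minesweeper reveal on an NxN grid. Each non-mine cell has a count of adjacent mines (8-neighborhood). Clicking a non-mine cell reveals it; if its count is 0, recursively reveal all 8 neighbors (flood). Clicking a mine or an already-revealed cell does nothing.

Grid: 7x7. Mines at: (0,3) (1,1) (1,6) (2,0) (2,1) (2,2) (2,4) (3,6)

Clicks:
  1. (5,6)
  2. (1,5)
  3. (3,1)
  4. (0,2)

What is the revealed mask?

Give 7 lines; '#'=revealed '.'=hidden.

Answer: ..#....
.....#.
.......
######.
#######
#######
#######

Derivation:
Click 1 (5,6) count=0: revealed 27 new [(3,0) (3,1) (3,2) (3,3) (3,4) (3,5) (4,0) (4,1) (4,2) (4,3) (4,4) (4,5) (4,6) (5,0) (5,1) (5,2) (5,3) (5,4) (5,5) (5,6) (6,0) (6,1) (6,2) (6,3) (6,4) (6,5) (6,6)] -> total=27
Click 2 (1,5) count=2: revealed 1 new [(1,5)] -> total=28
Click 3 (3,1) count=3: revealed 0 new [(none)] -> total=28
Click 4 (0,2) count=2: revealed 1 new [(0,2)] -> total=29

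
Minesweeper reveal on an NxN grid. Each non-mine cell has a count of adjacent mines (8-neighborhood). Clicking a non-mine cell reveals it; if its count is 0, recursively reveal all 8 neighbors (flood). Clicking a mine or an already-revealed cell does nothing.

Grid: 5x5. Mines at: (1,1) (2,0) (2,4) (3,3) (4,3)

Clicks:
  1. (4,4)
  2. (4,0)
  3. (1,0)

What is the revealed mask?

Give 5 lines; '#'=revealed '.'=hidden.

Answer: .....
#....
.....
###..
###.#

Derivation:
Click 1 (4,4) count=2: revealed 1 new [(4,4)] -> total=1
Click 2 (4,0) count=0: revealed 6 new [(3,0) (3,1) (3,2) (4,0) (4,1) (4,2)] -> total=7
Click 3 (1,0) count=2: revealed 1 new [(1,0)] -> total=8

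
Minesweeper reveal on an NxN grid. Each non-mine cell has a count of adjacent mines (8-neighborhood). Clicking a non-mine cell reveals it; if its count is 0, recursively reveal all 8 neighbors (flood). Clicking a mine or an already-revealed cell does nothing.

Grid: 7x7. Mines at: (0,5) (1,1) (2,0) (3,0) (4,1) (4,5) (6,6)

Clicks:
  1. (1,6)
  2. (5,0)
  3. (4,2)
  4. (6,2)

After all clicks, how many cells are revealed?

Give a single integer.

Click 1 (1,6) count=1: revealed 1 new [(1,6)] -> total=1
Click 2 (5,0) count=1: revealed 1 new [(5,0)] -> total=2
Click 3 (4,2) count=1: revealed 1 new [(4,2)] -> total=3
Click 4 (6,2) count=0: revealed 30 new [(0,2) (0,3) (0,4) (1,2) (1,3) (1,4) (1,5) (2,2) (2,3) (2,4) (2,5) (2,6) (3,2) (3,3) (3,4) (3,5) (3,6) (4,3) (4,4) (5,1) (5,2) (5,3) (5,4) (5,5) (6,0) (6,1) (6,2) (6,3) (6,4) (6,5)] -> total=33

Answer: 33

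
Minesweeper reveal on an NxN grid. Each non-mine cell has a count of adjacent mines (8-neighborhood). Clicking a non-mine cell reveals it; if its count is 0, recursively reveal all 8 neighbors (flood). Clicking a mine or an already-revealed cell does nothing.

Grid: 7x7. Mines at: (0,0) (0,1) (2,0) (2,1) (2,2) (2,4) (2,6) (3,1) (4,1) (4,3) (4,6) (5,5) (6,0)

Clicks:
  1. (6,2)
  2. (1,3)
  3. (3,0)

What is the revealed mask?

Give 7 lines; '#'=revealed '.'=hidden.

Answer: .......
...#...
.......
#......
.......
.####..
.####..

Derivation:
Click 1 (6,2) count=0: revealed 8 new [(5,1) (5,2) (5,3) (5,4) (6,1) (6,2) (6,3) (6,4)] -> total=8
Click 2 (1,3) count=2: revealed 1 new [(1,3)] -> total=9
Click 3 (3,0) count=4: revealed 1 new [(3,0)] -> total=10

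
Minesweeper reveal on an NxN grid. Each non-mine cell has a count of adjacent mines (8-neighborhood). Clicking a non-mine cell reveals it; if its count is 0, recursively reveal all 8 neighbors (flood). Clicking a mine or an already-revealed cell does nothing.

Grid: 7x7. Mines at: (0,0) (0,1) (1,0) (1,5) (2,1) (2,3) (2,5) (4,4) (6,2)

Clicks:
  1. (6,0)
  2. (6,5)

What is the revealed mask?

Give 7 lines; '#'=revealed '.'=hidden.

Answer: .......
.......
.......
####.##
####.##
#######
##.####

Derivation:
Click 1 (6,0) count=0: revealed 14 new [(3,0) (3,1) (3,2) (3,3) (4,0) (4,1) (4,2) (4,3) (5,0) (5,1) (5,2) (5,3) (6,0) (6,1)] -> total=14
Click 2 (6,5) count=0: revealed 11 new [(3,5) (3,6) (4,5) (4,6) (5,4) (5,5) (5,6) (6,3) (6,4) (6,5) (6,6)] -> total=25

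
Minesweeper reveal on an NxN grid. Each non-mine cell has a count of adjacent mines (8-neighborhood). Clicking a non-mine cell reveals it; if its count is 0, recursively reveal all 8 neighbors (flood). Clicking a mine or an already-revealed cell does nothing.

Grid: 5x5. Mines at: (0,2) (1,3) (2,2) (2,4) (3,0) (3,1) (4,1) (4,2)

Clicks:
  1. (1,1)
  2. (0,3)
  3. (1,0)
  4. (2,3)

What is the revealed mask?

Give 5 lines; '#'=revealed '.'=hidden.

Answer: ##.#.
##...
##.#.
.....
.....

Derivation:
Click 1 (1,1) count=2: revealed 1 new [(1,1)] -> total=1
Click 2 (0,3) count=2: revealed 1 new [(0,3)] -> total=2
Click 3 (1,0) count=0: revealed 5 new [(0,0) (0,1) (1,0) (2,0) (2,1)] -> total=7
Click 4 (2,3) count=3: revealed 1 new [(2,3)] -> total=8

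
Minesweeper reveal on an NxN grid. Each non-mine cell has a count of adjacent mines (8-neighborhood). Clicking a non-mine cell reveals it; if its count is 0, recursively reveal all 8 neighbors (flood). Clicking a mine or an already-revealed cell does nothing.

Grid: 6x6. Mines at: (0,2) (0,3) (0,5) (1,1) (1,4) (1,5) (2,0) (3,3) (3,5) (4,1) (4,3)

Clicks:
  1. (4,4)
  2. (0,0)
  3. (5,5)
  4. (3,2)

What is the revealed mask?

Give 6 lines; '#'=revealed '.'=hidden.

Answer: #.....
......
......
..#...
....##
....##

Derivation:
Click 1 (4,4) count=3: revealed 1 new [(4,4)] -> total=1
Click 2 (0,0) count=1: revealed 1 new [(0,0)] -> total=2
Click 3 (5,5) count=0: revealed 3 new [(4,5) (5,4) (5,5)] -> total=5
Click 4 (3,2) count=3: revealed 1 new [(3,2)] -> total=6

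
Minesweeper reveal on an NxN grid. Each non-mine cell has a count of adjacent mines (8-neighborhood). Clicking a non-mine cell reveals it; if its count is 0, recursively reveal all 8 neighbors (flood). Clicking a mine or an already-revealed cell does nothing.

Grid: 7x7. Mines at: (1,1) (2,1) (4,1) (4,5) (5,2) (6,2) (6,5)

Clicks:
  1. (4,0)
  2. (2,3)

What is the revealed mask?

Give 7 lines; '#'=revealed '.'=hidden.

Click 1 (4,0) count=1: revealed 1 new [(4,0)] -> total=1
Click 2 (2,3) count=0: revealed 23 new [(0,2) (0,3) (0,4) (0,5) (0,6) (1,2) (1,3) (1,4) (1,5) (1,6) (2,2) (2,3) (2,4) (2,5) (2,6) (3,2) (3,3) (3,4) (3,5) (3,6) (4,2) (4,3) (4,4)] -> total=24

Answer: ..#####
..#####
..#####
..#####
#.###..
.......
.......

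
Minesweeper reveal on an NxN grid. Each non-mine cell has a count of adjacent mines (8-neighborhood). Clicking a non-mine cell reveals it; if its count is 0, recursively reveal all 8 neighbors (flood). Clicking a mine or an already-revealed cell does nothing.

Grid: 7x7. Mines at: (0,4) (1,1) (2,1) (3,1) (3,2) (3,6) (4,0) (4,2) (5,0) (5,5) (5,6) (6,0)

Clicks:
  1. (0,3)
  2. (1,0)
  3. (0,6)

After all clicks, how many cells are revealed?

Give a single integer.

Answer: 8

Derivation:
Click 1 (0,3) count=1: revealed 1 new [(0,3)] -> total=1
Click 2 (1,0) count=2: revealed 1 new [(1,0)] -> total=2
Click 3 (0,6) count=0: revealed 6 new [(0,5) (0,6) (1,5) (1,6) (2,5) (2,6)] -> total=8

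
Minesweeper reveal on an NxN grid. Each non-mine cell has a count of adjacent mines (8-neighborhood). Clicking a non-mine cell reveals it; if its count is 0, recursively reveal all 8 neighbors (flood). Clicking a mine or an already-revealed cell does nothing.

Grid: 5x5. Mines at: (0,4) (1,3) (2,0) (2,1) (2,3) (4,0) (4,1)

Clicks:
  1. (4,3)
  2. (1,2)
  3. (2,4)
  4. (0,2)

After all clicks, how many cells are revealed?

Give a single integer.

Click 1 (4,3) count=0: revealed 6 new [(3,2) (3,3) (3,4) (4,2) (4,3) (4,4)] -> total=6
Click 2 (1,2) count=3: revealed 1 new [(1,2)] -> total=7
Click 3 (2,4) count=2: revealed 1 new [(2,4)] -> total=8
Click 4 (0,2) count=1: revealed 1 new [(0,2)] -> total=9

Answer: 9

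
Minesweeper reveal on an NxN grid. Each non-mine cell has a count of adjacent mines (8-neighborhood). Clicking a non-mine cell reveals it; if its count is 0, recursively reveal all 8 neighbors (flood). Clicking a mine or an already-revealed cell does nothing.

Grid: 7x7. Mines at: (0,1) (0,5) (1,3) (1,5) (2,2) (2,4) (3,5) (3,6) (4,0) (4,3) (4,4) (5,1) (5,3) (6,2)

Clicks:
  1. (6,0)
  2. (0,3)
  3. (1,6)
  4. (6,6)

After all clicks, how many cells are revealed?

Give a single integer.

Click 1 (6,0) count=1: revealed 1 new [(6,0)] -> total=1
Click 2 (0,3) count=1: revealed 1 new [(0,3)] -> total=2
Click 3 (1,6) count=2: revealed 1 new [(1,6)] -> total=3
Click 4 (6,6) count=0: revealed 8 new [(4,5) (4,6) (5,4) (5,5) (5,6) (6,4) (6,5) (6,6)] -> total=11

Answer: 11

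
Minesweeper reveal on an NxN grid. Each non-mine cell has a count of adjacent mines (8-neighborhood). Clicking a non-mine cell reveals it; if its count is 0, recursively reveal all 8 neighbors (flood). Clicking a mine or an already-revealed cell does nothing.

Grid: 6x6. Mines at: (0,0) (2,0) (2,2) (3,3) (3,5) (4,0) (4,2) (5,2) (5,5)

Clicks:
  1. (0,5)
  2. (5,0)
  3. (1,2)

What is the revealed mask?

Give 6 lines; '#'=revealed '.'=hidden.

Answer: .#####
.#####
...###
......
......
#.....

Derivation:
Click 1 (0,5) count=0: revealed 13 new [(0,1) (0,2) (0,3) (0,4) (0,5) (1,1) (1,2) (1,3) (1,4) (1,5) (2,3) (2,4) (2,5)] -> total=13
Click 2 (5,0) count=1: revealed 1 new [(5,0)] -> total=14
Click 3 (1,2) count=1: revealed 0 new [(none)] -> total=14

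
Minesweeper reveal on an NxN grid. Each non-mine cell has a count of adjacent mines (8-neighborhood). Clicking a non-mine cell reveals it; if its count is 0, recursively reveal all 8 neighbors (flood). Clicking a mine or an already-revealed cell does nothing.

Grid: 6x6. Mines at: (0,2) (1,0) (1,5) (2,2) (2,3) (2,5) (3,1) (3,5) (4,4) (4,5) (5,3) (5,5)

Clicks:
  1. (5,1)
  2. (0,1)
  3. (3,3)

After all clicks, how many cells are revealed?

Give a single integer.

Click 1 (5,1) count=0: revealed 6 new [(4,0) (4,1) (4,2) (5,0) (5,1) (5,2)] -> total=6
Click 2 (0,1) count=2: revealed 1 new [(0,1)] -> total=7
Click 3 (3,3) count=3: revealed 1 new [(3,3)] -> total=8

Answer: 8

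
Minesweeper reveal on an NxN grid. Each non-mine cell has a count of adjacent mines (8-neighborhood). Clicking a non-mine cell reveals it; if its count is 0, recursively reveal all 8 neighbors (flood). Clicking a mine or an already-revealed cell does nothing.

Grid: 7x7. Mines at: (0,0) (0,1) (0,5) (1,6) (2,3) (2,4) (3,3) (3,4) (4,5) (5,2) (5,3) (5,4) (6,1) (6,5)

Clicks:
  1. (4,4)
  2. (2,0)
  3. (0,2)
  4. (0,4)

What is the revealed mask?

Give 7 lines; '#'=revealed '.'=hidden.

Click 1 (4,4) count=5: revealed 1 new [(4,4)] -> total=1
Click 2 (2,0) count=0: revealed 14 new [(1,0) (1,1) (1,2) (2,0) (2,1) (2,2) (3,0) (3,1) (3,2) (4,0) (4,1) (4,2) (5,0) (5,1)] -> total=15
Click 3 (0,2) count=1: revealed 1 new [(0,2)] -> total=16
Click 4 (0,4) count=1: revealed 1 new [(0,4)] -> total=17

Answer: ..#.#..
###....
###....
###....
###.#..
##.....
.......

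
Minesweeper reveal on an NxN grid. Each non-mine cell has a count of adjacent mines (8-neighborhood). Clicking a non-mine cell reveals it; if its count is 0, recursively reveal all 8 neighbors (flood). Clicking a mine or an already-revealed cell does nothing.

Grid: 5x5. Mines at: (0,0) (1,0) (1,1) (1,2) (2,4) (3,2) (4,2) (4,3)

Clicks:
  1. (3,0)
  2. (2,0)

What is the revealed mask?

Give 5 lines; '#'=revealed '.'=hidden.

Answer: .....
.....
##...
##...
##...

Derivation:
Click 1 (3,0) count=0: revealed 6 new [(2,0) (2,1) (3,0) (3,1) (4,0) (4,1)] -> total=6
Click 2 (2,0) count=2: revealed 0 new [(none)] -> total=6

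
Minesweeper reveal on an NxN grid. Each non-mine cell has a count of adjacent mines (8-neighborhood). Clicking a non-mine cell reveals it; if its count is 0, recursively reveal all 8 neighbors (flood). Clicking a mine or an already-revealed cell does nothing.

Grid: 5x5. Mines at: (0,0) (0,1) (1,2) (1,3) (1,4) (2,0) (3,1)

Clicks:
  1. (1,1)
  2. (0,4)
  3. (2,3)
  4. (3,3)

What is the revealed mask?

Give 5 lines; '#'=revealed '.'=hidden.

Answer: ....#
.#...
..###
..###
..###

Derivation:
Click 1 (1,1) count=4: revealed 1 new [(1,1)] -> total=1
Click 2 (0,4) count=2: revealed 1 new [(0,4)] -> total=2
Click 3 (2,3) count=3: revealed 1 new [(2,3)] -> total=3
Click 4 (3,3) count=0: revealed 8 new [(2,2) (2,4) (3,2) (3,3) (3,4) (4,2) (4,3) (4,4)] -> total=11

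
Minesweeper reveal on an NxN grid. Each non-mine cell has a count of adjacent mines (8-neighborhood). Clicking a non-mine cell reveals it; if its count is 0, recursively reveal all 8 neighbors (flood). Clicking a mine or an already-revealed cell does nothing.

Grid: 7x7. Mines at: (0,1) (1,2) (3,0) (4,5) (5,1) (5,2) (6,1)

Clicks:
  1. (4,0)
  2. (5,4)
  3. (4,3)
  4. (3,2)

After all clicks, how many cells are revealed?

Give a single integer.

Click 1 (4,0) count=2: revealed 1 new [(4,0)] -> total=1
Click 2 (5,4) count=1: revealed 1 new [(5,4)] -> total=2
Click 3 (4,3) count=1: revealed 1 new [(4,3)] -> total=3
Click 4 (3,2) count=0: revealed 23 new [(0,3) (0,4) (0,5) (0,6) (1,3) (1,4) (1,5) (1,6) (2,1) (2,2) (2,3) (2,4) (2,5) (2,6) (3,1) (3,2) (3,3) (3,4) (3,5) (3,6) (4,1) (4,2) (4,4)] -> total=26

Answer: 26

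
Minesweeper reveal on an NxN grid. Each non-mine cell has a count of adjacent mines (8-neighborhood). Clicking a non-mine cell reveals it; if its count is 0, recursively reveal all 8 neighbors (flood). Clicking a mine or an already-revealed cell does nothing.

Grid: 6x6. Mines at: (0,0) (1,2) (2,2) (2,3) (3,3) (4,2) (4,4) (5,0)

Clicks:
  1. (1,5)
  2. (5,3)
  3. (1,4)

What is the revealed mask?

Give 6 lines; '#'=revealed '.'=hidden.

Click 1 (1,5) count=0: revealed 10 new [(0,3) (0,4) (0,5) (1,3) (1,4) (1,5) (2,4) (2,5) (3,4) (3,5)] -> total=10
Click 2 (5,3) count=2: revealed 1 new [(5,3)] -> total=11
Click 3 (1,4) count=1: revealed 0 new [(none)] -> total=11

Answer: ...###
...###
....##
....##
......
...#..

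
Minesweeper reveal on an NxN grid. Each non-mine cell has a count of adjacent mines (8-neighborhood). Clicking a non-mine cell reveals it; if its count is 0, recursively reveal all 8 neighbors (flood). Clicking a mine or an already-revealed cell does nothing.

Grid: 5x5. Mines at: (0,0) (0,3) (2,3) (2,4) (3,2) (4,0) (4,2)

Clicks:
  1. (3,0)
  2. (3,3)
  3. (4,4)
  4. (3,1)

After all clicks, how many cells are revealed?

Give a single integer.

Click 1 (3,0) count=1: revealed 1 new [(3,0)] -> total=1
Click 2 (3,3) count=4: revealed 1 new [(3,3)] -> total=2
Click 3 (4,4) count=0: revealed 3 new [(3,4) (4,3) (4,4)] -> total=5
Click 4 (3,1) count=3: revealed 1 new [(3,1)] -> total=6

Answer: 6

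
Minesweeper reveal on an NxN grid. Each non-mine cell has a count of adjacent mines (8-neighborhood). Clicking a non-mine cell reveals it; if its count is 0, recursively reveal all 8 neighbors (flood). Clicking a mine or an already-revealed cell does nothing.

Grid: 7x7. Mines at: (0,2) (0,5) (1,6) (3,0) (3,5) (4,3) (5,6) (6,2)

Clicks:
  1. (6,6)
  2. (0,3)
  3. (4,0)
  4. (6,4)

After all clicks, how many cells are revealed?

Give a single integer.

Answer: 9

Derivation:
Click 1 (6,6) count=1: revealed 1 new [(6,6)] -> total=1
Click 2 (0,3) count=1: revealed 1 new [(0,3)] -> total=2
Click 3 (4,0) count=1: revealed 1 new [(4,0)] -> total=3
Click 4 (6,4) count=0: revealed 6 new [(5,3) (5,4) (5,5) (6,3) (6,4) (6,5)] -> total=9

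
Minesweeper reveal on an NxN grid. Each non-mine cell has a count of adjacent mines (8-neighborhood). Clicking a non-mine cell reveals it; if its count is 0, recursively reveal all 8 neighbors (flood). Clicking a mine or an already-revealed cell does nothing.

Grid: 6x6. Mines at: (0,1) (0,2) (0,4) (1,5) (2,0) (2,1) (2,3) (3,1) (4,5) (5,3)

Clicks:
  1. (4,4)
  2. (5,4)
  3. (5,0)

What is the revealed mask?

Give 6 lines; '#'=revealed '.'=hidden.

Answer: ......
......
......
......
###.#.
###.#.

Derivation:
Click 1 (4,4) count=2: revealed 1 new [(4,4)] -> total=1
Click 2 (5,4) count=2: revealed 1 new [(5,4)] -> total=2
Click 3 (5,0) count=0: revealed 6 new [(4,0) (4,1) (4,2) (5,0) (5,1) (5,2)] -> total=8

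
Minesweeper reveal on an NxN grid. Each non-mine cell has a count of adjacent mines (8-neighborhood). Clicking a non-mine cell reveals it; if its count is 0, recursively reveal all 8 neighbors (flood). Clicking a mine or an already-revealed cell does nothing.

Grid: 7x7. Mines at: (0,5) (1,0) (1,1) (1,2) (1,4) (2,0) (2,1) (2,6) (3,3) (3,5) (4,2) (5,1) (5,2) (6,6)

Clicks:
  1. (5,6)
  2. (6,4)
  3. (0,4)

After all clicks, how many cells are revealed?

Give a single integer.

Click 1 (5,6) count=1: revealed 1 new [(5,6)] -> total=1
Click 2 (6,4) count=0: revealed 9 new [(4,3) (4,4) (4,5) (5,3) (5,4) (5,5) (6,3) (6,4) (6,5)] -> total=10
Click 3 (0,4) count=2: revealed 1 new [(0,4)] -> total=11

Answer: 11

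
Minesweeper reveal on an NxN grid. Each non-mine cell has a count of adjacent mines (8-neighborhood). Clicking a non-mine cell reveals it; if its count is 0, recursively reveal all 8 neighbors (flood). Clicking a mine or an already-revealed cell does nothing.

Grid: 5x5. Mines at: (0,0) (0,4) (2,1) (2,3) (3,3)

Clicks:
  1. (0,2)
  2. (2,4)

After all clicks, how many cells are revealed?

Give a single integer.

Answer: 7

Derivation:
Click 1 (0,2) count=0: revealed 6 new [(0,1) (0,2) (0,3) (1,1) (1,2) (1,3)] -> total=6
Click 2 (2,4) count=2: revealed 1 new [(2,4)] -> total=7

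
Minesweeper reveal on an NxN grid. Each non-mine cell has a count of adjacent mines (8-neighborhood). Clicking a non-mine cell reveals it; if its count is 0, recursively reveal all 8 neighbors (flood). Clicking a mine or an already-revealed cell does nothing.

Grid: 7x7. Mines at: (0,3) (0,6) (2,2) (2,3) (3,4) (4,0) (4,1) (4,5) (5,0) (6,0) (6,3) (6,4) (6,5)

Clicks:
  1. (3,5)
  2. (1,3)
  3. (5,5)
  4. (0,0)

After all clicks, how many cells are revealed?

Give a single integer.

Answer: 13

Derivation:
Click 1 (3,5) count=2: revealed 1 new [(3,5)] -> total=1
Click 2 (1,3) count=3: revealed 1 new [(1,3)] -> total=2
Click 3 (5,5) count=3: revealed 1 new [(5,5)] -> total=3
Click 4 (0,0) count=0: revealed 10 new [(0,0) (0,1) (0,2) (1,0) (1,1) (1,2) (2,0) (2,1) (3,0) (3,1)] -> total=13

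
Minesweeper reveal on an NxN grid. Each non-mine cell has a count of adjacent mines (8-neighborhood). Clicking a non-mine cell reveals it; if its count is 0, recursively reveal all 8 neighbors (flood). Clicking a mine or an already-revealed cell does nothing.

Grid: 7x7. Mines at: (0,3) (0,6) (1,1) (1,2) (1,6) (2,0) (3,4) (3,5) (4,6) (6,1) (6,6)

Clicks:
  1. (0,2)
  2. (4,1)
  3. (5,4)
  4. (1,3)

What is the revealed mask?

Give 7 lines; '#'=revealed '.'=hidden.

Answer: ..#....
...#...
.###...
####...
######.
######.
..####.

Derivation:
Click 1 (0,2) count=3: revealed 1 new [(0,2)] -> total=1
Click 2 (4,1) count=0: revealed 23 new [(2,1) (2,2) (2,3) (3,0) (3,1) (3,2) (3,3) (4,0) (4,1) (4,2) (4,3) (4,4) (4,5) (5,0) (5,1) (5,2) (5,3) (5,4) (5,5) (6,2) (6,3) (6,4) (6,5)] -> total=24
Click 3 (5,4) count=0: revealed 0 new [(none)] -> total=24
Click 4 (1,3) count=2: revealed 1 new [(1,3)] -> total=25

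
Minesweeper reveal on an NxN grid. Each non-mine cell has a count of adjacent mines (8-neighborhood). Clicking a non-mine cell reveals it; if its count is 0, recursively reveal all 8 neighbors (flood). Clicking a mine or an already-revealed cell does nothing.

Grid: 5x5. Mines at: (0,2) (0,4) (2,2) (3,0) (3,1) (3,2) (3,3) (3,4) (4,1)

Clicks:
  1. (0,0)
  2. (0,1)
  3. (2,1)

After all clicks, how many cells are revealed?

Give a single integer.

Answer: 6

Derivation:
Click 1 (0,0) count=0: revealed 6 new [(0,0) (0,1) (1,0) (1,1) (2,0) (2,1)] -> total=6
Click 2 (0,1) count=1: revealed 0 new [(none)] -> total=6
Click 3 (2,1) count=4: revealed 0 new [(none)] -> total=6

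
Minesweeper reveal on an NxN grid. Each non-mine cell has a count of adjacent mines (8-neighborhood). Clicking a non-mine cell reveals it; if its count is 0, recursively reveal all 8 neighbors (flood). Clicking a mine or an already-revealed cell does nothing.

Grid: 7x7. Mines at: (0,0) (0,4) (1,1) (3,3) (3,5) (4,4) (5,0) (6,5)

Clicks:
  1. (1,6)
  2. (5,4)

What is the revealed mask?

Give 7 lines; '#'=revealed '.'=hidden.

Answer: .....##
.....##
.....##
.......
.......
....#..
.......

Derivation:
Click 1 (1,6) count=0: revealed 6 new [(0,5) (0,6) (1,5) (1,6) (2,5) (2,6)] -> total=6
Click 2 (5,4) count=2: revealed 1 new [(5,4)] -> total=7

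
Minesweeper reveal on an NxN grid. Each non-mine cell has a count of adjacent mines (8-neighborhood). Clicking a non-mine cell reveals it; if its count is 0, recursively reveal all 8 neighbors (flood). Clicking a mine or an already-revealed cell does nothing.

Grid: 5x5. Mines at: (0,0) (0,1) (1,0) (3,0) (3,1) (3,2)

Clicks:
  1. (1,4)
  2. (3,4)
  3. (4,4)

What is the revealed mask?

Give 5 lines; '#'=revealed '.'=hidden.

Answer: ..###
..###
..###
...##
...##

Derivation:
Click 1 (1,4) count=0: revealed 13 new [(0,2) (0,3) (0,4) (1,2) (1,3) (1,4) (2,2) (2,3) (2,4) (3,3) (3,4) (4,3) (4,4)] -> total=13
Click 2 (3,4) count=0: revealed 0 new [(none)] -> total=13
Click 3 (4,4) count=0: revealed 0 new [(none)] -> total=13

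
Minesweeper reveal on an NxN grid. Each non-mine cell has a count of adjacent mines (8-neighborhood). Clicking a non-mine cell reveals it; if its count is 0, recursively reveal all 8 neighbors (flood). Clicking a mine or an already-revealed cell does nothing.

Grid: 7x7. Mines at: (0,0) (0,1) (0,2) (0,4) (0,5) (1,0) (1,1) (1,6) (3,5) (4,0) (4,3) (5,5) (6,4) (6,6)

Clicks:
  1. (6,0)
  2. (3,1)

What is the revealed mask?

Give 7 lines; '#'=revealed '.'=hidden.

Answer: .......
.......
.......
.#.....
.......
####...
####...

Derivation:
Click 1 (6,0) count=0: revealed 8 new [(5,0) (5,1) (5,2) (5,3) (6,0) (6,1) (6,2) (6,3)] -> total=8
Click 2 (3,1) count=1: revealed 1 new [(3,1)] -> total=9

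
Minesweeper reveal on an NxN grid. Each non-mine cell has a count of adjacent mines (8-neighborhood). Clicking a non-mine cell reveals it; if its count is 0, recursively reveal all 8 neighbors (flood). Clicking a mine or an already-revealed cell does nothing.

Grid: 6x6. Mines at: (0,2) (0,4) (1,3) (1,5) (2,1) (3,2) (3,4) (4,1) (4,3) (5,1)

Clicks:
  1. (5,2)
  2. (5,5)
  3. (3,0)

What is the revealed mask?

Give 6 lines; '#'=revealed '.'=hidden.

Answer: ......
......
......
#.....
....##
..#.##

Derivation:
Click 1 (5,2) count=3: revealed 1 new [(5,2)] -> total=1
Click 2 (5,5) count=0: revealed 4 new [(4,4) (4,5) (5,4) (5,5)] -> total=5
Click 3 (3,0) count=2: revealed 1 new [(3,0)] -> total=6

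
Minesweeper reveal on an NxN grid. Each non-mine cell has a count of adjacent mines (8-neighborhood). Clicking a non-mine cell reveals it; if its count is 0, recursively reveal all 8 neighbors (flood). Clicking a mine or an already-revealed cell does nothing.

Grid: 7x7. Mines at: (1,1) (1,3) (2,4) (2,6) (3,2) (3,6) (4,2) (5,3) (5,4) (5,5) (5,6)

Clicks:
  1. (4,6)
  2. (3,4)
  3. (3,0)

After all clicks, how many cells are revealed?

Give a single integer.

Answer: 14

Derivation:
Click 1 (4,6) count=3: revealed 1 new [(4,6)] -> total=1
Click 2 (3,4) count=1: revealed 1 new [(3,4)] -> total=2
Click 3 (3,0) count=0: revealed 12 new [(2,0) (2,1) (3,0) (3,1) (4,0) (4,1) (5,0) (5,1) (5,2) (6,0) (6,1) (6,2)] -> total=14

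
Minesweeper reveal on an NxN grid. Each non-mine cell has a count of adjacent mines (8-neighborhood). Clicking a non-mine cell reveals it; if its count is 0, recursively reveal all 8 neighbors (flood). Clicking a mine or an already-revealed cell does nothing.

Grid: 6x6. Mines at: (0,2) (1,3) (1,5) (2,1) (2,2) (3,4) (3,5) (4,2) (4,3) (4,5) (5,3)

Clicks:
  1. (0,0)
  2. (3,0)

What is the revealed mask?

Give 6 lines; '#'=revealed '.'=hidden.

Answer: ##....
##....
......
#.....
......
......

Derivation:
Click 1 (0,0) count=0: revealed 4 new [(0,0) (0,1) (1,0) (1,1)] -> total=4
Click 2 (3,0) count=1: revealed 1 new [(3,0)] -> total=5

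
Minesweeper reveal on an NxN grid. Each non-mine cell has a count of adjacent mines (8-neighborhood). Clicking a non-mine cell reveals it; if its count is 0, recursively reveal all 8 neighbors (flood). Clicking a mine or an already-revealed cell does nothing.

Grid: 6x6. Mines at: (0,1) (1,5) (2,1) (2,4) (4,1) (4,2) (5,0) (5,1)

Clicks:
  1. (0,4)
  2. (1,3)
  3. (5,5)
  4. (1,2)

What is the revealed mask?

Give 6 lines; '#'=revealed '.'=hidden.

Answer: ....#.
..##..
......
...###
...###
...###

Derivation:
Click 1 (0,4) count=1: revealed 1 new [(0,4)] -> total=1
Click 2 (1,3) count=1: revealed 1 new [(1,3)] -> total=2
Click 3 (5,5) count=0: revealed 9 new [(3,3) (3,4) (3,5) (4,3) (4,4) (4,5) (5,3) (5,4) (5,5)] -> total=11
Click 4 (1,2) count=2: revealed 1 new [(1,2)] -> total=12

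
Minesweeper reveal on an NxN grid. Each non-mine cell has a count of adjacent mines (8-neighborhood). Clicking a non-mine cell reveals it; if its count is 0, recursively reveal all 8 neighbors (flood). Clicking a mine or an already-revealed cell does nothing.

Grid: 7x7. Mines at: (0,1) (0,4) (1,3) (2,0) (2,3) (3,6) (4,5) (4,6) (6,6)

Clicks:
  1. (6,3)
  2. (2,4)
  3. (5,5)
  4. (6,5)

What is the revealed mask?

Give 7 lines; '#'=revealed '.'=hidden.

Click 1 (6,3) count=0: revealed 22 new [(3,0) (3,1) (3,2) (3,3) (3,4) (4,0) (4,1) (4,2) (4,3) (4,4) (5,0) (5,1) (5,2) (5,3) (5,4) (5,5) (6,0) (6,1) (6,2) (6,3) (6,4) (6,5)] -> total=22
Click 2 (2,4) count=2: revealed 1 new [(2,4)] -> total=23
Click 3 (5,5) count=3: revealed 0 new [(none)] -> total=23
Click 4 (6,5) count=1: revealed 0 new [(none)] -> total=23

Answer: .......
.......
....#..
#####..
#####..
######.
######.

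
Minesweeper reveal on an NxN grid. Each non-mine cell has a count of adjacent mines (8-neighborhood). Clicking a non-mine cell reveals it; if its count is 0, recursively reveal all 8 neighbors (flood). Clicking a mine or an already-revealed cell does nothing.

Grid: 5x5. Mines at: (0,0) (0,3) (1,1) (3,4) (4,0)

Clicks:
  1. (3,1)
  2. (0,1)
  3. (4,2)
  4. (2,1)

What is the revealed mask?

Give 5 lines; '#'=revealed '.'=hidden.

Click 1 (3,1) count=1: revealed 1 new [(3,1)] -> total=1
Click 2 (0,1) count=2: revealed 1 new [(0,1)] -> total=2
Click 3 (4,2) count=0: revealed 8 new [(2,1) (2,2) (2,3) (3,2) (3,3) (4,1) (4,2) (4,3)] -> total=10
Click 4 (2,1) count=1: revealed 0 new [(none)] -> total=10

Answer: .#...
.....
.###.
.###.
.###.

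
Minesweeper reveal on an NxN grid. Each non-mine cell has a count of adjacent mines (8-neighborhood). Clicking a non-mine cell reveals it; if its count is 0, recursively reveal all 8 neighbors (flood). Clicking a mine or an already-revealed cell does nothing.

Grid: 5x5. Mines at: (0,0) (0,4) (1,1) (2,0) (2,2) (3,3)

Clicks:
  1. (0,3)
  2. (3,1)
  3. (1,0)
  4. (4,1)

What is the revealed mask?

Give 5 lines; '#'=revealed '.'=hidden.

Click 1 (0,3) count=1: revealed 1 new [(0,3)] -> total=1
Click 2 (3,1) count=2: revealed 1 new [(3,1)] -> total=2
Click 3 (1,0) count=3: revealed 1 new [(1,0)] -> total=3
Click 4 (4,1) count=0: revealed 5 new [(3,0) (3,2) (4,0) (4,1) (4,2)] -> total=8

Answer: ...#.
#....
.....
###..
###..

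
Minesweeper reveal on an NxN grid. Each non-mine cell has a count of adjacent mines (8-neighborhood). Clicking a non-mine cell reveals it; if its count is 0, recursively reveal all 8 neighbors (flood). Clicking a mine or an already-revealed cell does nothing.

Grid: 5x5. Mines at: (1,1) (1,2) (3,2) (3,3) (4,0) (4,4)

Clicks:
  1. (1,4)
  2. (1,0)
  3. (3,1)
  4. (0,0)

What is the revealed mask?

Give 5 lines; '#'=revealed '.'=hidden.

Click 1 (1,4) count=0: revealed 6 new [(0,3) (0,4) (1,3) (1,4) (2,3) (2,4)] -> total=6
Click 2 (1,0) count=1: revealed 1 new [(1,0)] -> total=7
Click 3 (3,1) count=2: revealed 1 new [(3,1)] -> total=8
Click 4 (0,0) count=1: revealed 1 new [(0,0)] -> total=9

Answer: #..##
#..##
...##
.#...
.....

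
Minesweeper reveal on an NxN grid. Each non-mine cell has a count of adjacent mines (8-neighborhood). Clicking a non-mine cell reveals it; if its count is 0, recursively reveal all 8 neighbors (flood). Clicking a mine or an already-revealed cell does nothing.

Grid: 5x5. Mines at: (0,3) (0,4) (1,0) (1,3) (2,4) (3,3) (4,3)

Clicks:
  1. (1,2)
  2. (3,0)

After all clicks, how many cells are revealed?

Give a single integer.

Answer: 10

Derivation:
Click 1 (1,2) count=2: revealed 1 new [(1,2)] -> total=1
Click 2 (3,0) count=0: revealed 9 new [(2,0) (2,1) (2,2) (3,0) (3,1) (3,2) (4,0) (4,1) (4,2)] -> total=10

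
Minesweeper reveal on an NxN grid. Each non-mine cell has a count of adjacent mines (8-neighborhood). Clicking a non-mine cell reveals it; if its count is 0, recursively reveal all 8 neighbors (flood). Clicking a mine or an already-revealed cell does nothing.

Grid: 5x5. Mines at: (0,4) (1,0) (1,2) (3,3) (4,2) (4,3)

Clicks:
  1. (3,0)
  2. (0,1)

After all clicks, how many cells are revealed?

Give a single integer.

Click 1 (3,0) count=0: revealed 6 new [(2,0) (2,1) (3,0) (3,1) (4,0) (4,1)] -> total=6
Click 2 (0,1) count=2: revealed 1 new [(0,1)] -> total=7

Answer: 7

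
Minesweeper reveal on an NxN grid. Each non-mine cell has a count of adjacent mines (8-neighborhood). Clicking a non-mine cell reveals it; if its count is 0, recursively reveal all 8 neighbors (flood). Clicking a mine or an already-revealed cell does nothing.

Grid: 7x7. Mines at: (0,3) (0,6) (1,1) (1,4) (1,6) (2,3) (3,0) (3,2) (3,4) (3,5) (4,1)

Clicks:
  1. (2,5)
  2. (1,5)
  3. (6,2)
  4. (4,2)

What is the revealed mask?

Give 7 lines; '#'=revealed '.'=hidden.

Answer: .......
.....#.
.....#.
.......
..#####
#######
#######

Derivation:
Click 1 (2,5) count=4: revealed 1 new [(2,5)] -> total=1
Click 2 (1,5) count=3: revealed 1 new [(1,5)] -> total=2
Click 3 (6,2) count=0: revealed 19 new [(4,2) (4,3) (4,4) (4,5) (4,6) (5,0) (5,1) (5,2) (5,3) (5,4) (5,5) (5,6) (6,0) (6,1) (6,2) (6,3) (6,4) (6,5) (6,6)] -> total=21
Click 4 (4,2) count=2: revealed 0 new [(none)] -> total=21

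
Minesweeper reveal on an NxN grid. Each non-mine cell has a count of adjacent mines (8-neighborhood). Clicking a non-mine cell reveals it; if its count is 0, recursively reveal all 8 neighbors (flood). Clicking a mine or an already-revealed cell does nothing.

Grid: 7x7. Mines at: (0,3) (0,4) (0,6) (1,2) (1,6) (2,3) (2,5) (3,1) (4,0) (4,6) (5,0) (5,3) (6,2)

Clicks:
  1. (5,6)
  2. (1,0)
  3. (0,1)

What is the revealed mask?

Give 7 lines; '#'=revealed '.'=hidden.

Click 1 (5,6) count=1: revealed 1 new [(5,6)] -> total=1
Click 2 (1,0) count=0: revealed 6 new [(0,0) (0,1) (1,0) (1,1) (2,0) (2,1)] -> total=7
Click 3 (0,1) count=1: revealed 0 new [(none)] -> total=7

Answer: ##.....
##.....
##.....
.......
.......
......#
.......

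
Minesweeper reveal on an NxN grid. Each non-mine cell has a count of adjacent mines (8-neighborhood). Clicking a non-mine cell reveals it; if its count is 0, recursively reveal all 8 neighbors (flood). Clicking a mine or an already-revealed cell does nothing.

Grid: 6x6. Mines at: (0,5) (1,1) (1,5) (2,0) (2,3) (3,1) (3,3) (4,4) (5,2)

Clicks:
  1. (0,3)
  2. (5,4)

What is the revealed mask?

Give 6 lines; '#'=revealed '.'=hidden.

Answer: ..###.
..###.
......
......
......
....#.

Derivation:
Click 1 (0,3) count=0: revealed 6 new [(0,2) (0,3) (0,4) (1,2) (1,3) (1,4)] -> total=6
Click 2 (5,4) count=1: revealed 1 new [(5,4)] -> total=7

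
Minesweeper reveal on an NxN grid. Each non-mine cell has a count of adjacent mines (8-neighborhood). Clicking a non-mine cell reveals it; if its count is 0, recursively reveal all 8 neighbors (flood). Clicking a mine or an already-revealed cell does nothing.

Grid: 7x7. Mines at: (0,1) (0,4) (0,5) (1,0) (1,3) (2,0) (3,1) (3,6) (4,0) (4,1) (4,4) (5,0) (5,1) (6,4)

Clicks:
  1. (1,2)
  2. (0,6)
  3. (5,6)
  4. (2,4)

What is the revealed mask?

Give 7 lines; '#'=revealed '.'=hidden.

Click 1 (1,2) count=2: revealed 1 new [(1,2)] -> total=1
Click 2 (0,6) count=1: revealed 1 new [(0,6)] -> total=2
Click 3 (5,6) count=0: revealed 6 new [(4,5) (4,6) (5,5) (5,6) (6,5) (6,6)] -> total=8
Click 4 (2,4) count=1: revealed 1 new [(2,4)] -> total=9

Answer: ......#
..#....
....#..
.......
.....##
.....##
.....##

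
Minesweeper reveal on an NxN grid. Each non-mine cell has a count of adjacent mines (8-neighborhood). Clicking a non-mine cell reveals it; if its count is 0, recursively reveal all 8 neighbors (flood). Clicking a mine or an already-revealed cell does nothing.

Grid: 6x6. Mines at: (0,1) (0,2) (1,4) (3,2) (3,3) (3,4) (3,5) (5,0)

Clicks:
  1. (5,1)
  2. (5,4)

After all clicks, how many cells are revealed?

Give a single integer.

Click 1 (5,1) count=1: revealed 1 new [(5,1)] -> total=1
Click 2 (5,4) count=0: revealed 9 new [(4,1) (4,2) (4,3) (4,4) (4,5) (5,2) (5,3) (5,4) (5,5)] -> total=10

Answer: 10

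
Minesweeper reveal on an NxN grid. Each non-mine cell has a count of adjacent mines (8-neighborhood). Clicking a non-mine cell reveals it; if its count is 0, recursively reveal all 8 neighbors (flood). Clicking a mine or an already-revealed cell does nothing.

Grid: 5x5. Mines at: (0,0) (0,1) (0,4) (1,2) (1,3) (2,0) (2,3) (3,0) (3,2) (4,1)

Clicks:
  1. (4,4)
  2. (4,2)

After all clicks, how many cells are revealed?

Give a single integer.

Answer: 5

Derivation:
Click 1 (4,4) count=0: revealed 4 new [(3,3) (3,4) (4,3) (4,4)] -> total=4
Click 2 (4,2) count=2: revealed 1 new [(4,2)] -> total=5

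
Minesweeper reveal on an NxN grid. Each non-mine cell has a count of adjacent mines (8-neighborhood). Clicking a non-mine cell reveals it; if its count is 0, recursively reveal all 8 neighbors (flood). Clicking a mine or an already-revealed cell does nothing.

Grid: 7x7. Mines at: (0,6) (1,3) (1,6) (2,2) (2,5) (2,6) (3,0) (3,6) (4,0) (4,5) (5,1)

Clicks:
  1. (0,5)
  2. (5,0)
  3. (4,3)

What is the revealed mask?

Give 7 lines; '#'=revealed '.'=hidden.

Answer: .....#.
.......
.......
..###..
..###..
#.#####
..#####

Derivation:
Click 1 (0,5) count=2: revealed 1 new [(0,5)] -> total=1
Click 2 (5,0) count=2: revealed 1 new [(5,0)] -> total=2
Click 3 (4,3) count=0: revealed 16 new [(3,2) (3,3) (3,4) (4,2) (4,3) (4,4) (5,2) (5,3) (5,4) (5,5) (5,6) (6,2) (6,3) (6,4) (6,5) (6,6)] -> total=18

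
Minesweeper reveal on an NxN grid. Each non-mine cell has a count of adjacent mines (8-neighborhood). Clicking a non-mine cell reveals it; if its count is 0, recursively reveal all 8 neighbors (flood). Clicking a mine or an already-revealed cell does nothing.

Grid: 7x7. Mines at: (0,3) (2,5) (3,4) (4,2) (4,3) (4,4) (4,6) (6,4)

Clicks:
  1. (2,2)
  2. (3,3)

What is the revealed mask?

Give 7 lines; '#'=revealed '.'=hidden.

Answer: ###....
####...
####...
####...
##.....
####...
####...

Derivation:
Click 1 (2,2) count=0: revealed 25 new [(0,0) (0,1) (0,2) (1,0) (1,1) (1,2) (1,3) (2,0) (2,1) (2,2) (2,3) (3,0) (3,1) (3,2) (3,3) (4,0) (4,1) (5,0) (5,1) (5,2) (5,3) (6,0) (6,1) (6,2) (6,3)] -> total=25
Click 2 (3,3) count=4: revealed 0 new [(none)] -> total=25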